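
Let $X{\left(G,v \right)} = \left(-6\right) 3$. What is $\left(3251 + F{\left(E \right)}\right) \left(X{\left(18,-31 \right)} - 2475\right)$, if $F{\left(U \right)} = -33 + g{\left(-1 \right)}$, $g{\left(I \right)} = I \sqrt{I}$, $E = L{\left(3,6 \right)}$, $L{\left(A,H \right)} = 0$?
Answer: $-8022474 + 2493 i \approx -8.0225 \cdot 10^{6} + 2493.0 i$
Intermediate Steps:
$E = 0$
$g{\left(I \right)} = I^{\frac{3}{2}}$
$F{\left(U \right)} = -33 - i$ ($F{\left(U \right)} = -33 + \left(-1\right)^{\frac{3}{2}} = -33 - i$)
$X{\left(G,v \right)} = -18$
$\left(3251 + F{\left(E \right)}\right) \left(X{\left(18,-31 \right)} - 2475\right) = \left(3251 - \left(33 + i\right)\right) \left(-18 - 2475\right) = \left(3218 - i\right) \left(-2493\right) = -8022474 + 2493 i$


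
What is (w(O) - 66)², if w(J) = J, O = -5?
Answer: 5041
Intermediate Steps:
(w(O) - 66)² = (-5 - 66)² = (-71)² = 5041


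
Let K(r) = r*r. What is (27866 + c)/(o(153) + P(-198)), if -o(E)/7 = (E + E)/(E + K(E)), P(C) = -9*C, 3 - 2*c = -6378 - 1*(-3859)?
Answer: 320397/19601 ≈ 16.346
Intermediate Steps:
c = 1261 (c = 3/2 - (-6378 - 1*(-3859))/2 = 3/2 - (-6378 + 3859)/2 = 3/2 - ½*(-2519) = 3/2 + 2519/2 = 1261)
K(r) = r²
o(E) = -14*E/(E + E²) (o(E) = -7*(E + E)/(E + E²) = -7*2*E/(E + E²) = -14*E/(E + E²))
(27866 + c)/(o(153) + P(-198)) = (27866 + 1261)/(-14/(1 + 153) - 9*(-198)) = 29127/(-14/154 + 1782) = 29127/(-14*1/154 + 1782) = 29127/(-1/11 + 1782) = 29127/(19601/11) = 29127*(11/19601) = 320397/19601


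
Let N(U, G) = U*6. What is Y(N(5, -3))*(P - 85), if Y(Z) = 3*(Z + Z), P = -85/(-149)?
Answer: -2264400/149 ≈ -15197.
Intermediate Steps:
N(U, G) = 6*U
P = 85/149 (P = -85*(-1/149) = 85/149 ≈ 0.57047)
Y(Z) = 6*Z (Y(Z) = 3*(2*Z) = 6*Z)
Y(N(5, -3))*(P - 85) = (6*(6*5))*(85/149 - 85) = (6*30)*(-12580/149) = 180*(-12580/149) = -2264400/149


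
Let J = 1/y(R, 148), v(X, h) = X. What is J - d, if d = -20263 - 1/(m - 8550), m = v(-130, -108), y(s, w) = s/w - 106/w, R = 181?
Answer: 2638499513/130200 ≈ 20265.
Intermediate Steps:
y(s, w) = -106/w + s/w
m = -130
d = -175882839/8680 (d = -20263 - 1/(-130 - 8550) = -20263 - 1/(-8680) = -20263 - 1*(-1/8680) = -20263 + 1/8680 = -175882839/8680 ≈ -20263.)
J = 148/75 (J = 1/((-106 + 181)/148) = 1/((1/148)*75) = 1/(75/148) = 148/75 ≈ 1.9733)
J - d = 148/75 - 1*(-175882839/8680) = 148/75 + 175882839/8680 = 2638499513/130200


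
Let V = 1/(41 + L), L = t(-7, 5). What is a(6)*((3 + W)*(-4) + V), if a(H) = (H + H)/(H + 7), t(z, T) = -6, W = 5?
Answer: -13428/455 ≈ -29.512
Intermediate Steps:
L = -6
a(H) = 2*H/(7 + H) (a(H) = (2*H)/(7 + H) = 2*H/(7 + H))
V = 1/35 (V = 1/(41 - 6) = 1/35 ≈ 0.028571)
a(6)*((3 + W)*(-4) + V) = (2*6/(7 + 6))*((3 + 5)*(-4) + 1/35) = (2*6/13)*(8*(-4) + 1/35) = (2*6*(1/13))*(-32 + 1/35) = (12/13)*(-1119/35) = -13428/455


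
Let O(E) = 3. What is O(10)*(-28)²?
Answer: 2352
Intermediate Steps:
O(10)*(-28)² = 3*(-28)² = 3*784 = 2352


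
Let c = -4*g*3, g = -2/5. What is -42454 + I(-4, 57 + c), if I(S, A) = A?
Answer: -211961/5 ≈ -42392.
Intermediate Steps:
g = -⅖ (g = -2*⅕ = -⅖ ≈ -0.40000)
c = 24/5 (c = -4*(-⅖)*3 = (8/5)*3 = 24/5 ≈ 4.8000)
-42454 + I(-4, 57 + c) = -42454 + (57 + 24/5) = -42454 + 309/5 = -211961/5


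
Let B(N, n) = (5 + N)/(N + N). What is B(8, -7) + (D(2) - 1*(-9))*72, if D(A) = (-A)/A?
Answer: 9229/16 ≈ 576.81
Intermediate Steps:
B(N, n) = (5 + N)/(2*N) (B(N, n) = (5 + N)/((2*N)) = (5 + N)*(1/(2*N)) = (5 + N)/(2*N))
D(A) = -1
B(8, -7) + (D(2) - 1*(-9))*72 = (1/2)*(5 + 8)/8 + (-1 - 1*(-9))*72 = (1/2)*(1/8)*13 + (-1 + 9)*72 = 13/16 + 8*72 = 13/16 + 576 = 9229/16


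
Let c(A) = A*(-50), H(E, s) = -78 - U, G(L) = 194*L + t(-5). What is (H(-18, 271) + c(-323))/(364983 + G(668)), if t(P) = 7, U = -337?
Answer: 16409/494582 ≈ 0.033177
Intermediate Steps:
G(L) = 7 + 194*L (G(L) = 194*L + 7 = 7 + 194*L)
H(E, s) = 259 (H(E, s) = -78 - 1*(-337) = -78 + 337 = 259)
c(A) = -50*A
(H(-18, 271) + c(-323))/(364983 + G(668)) = (259 - 50*(-323))/(364983 + (7 + 194*668)) = (259 + 16150)/(364983 + (7 + 129592)) = 16409/(364983 + 129599) = 16409/494582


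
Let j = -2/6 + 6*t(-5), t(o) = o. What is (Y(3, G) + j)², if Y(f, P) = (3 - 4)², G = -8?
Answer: 7744/9 ≈ 860.44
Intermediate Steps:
Y(f, P) = 1 (Y(f, P) = (-1)² = 1)
j = -91/3 (j = -2/6 + 6*(-5) = -2*⅙ - 30 = -⅓ - 30 = -91/3 ≈ -30.333)
(Y(3, G) + j)² = (1 - 91/3)² = (-88/3)² = 7744/9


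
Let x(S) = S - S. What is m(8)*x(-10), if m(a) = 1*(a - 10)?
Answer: 0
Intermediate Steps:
x(S) = 0
m(a) = -10 + a (m(a) = 1*(-10 + a) = -10 + a)
m(8)*x(-10) = (-10 + 8)*0 = -2*0 = 0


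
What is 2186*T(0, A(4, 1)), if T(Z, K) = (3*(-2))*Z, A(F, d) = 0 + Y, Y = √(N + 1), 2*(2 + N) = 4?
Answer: 0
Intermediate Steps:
N = 0 (N = -2 + (½)*4 = -2 + 2 = 0)
Y = 1 (Y = √(0 + 1) = √1 = 1)
A(F, d) = 1 (A(F, d) = 0 + 1 = 1)
T(Z, K) = -6*Z
2186*T(0, A(4, 1)) = 2186*(-6*0) = 2186*0 = 0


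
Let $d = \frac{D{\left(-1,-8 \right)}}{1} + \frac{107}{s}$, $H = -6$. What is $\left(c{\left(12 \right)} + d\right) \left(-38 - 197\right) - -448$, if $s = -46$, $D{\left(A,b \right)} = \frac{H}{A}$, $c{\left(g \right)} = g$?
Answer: $- \frac{148827}{46} \approx -3235.4$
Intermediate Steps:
$D{\left(A,b \right)} = - \frac{6}{A}$
$d = \frac{169}{46}$ ($d = \frac{\left(-6\right) \frac{1}{-1}}{1} + \frac{107}{-46} = \left(-6\right) \left(-1\right) 1 + 107 \left(- \frac{1}{46}\right) = 6 \cdot 1 - \frac{107}{46} = 6 - \frac{107}{46} = \frac{169}{46} \approx 3.6739$)
$\left(c{\left(12 \right)} + d\right) \left(-38 - 197\right) - -448 = \left(12 + \frac{169}{46}\right) \left(-38 - 197\right) - -448 = \frac{721}{46} \left(-235\right) + 448 = - \frac{169435}{46} + 448 = - \frac{148827}{46}$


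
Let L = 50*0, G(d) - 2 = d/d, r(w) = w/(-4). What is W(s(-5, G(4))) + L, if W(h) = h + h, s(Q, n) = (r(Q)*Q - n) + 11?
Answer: 7/2 ≈ 3.5000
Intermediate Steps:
r(w) = -w/4 (r(w) = w*(-1/4) = -w/4)
G(d) = 3 (G(d) = 2 + d/d = 2 + 1 = 3)
s(Q, n) = 11 - n - Q**2/4 (s(Q, n) = ((-Q/4)*Q - n) + 11 = (-Q**2/4 - n) + 11 = (-n - Q**2/4) + 11 = 11 - n - Q**2/4)
L = 0
W(h) = 2*h
W(s(-5, G(4))) + L = 2*(11 - 1*3 - 1/4*(-5)**2) + 0 = 2*(11 - 3 - 1/4*25) + 0 = 2*(11 - 3 - 25/4) + 0 = 2*(7/4) + 0 = 7/2 + 0 = 7/2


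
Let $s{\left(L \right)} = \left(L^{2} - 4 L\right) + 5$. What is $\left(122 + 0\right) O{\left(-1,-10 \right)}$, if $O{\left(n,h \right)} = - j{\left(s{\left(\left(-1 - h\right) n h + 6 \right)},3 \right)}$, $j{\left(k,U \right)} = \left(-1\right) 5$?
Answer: $610$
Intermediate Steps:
$s{\left(L \right)} = 5 + L^{2} - 4 L$
$j{\left(k,U \right)} = -5$
$O{\left(n,h \right)} = 5$ ($O{\left(n,h \right)} = \left(-1\right) \left(-5\right) = 5$)
$\left(122 + 0\right) O{\left(-1,-10 \right)} = \left(122 + 0\right) 5 = 122 \cdot 5 = 610$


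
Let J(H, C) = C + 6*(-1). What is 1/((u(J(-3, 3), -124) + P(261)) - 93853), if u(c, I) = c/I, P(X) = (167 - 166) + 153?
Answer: -124/11618673 ≈ -1.0672e-5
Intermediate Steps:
J(H, C) = -6 + C (J(H, C) = C - 6 = -6 + C)
P(X) = 154 (P(X) = 1 + 153 = 154)
1/((u(J(-3, 3), -124) + P(261)) - 93853) = 1/(((-6 + 3)/(-124) + 154) - 93853) = 1/((-3*(-1/124) + 154) - 93853) = 1/((3/124 + 154) - 93853) = 1/(19099/124 - 93853) = 1/(-11618673/124) = -124/11618673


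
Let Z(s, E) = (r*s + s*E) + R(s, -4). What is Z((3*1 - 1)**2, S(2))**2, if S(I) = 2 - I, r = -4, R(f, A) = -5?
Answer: 441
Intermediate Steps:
Z(s, E) = -5 - 4*s + E*s (Z(s, E) = (-4*s + s*E) - 5 = (-4*s + E*s) - 5 = -5 - 4*s + E*s)
Z((3*1 - 1)**2, S(2))**2 = (-5 - 4*(3*1 - 1)**2 + (2 - 1*2)*(3*1 - 1)**2)**2 = (-5 - 4*(3 - 1)**2 + (2 - 2)*(3 - 1)**2)**2 = (-5 - 4*2**2 + 0*2**2)**2 = (-5 - 4*4 + 0*4)**2 = (-5 - 16 + 0)**2 = (-21)**2 = 441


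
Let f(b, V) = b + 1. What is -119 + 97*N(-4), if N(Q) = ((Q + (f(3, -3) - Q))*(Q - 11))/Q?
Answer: 1336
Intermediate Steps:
f(b, V) = 1 + b
N(Q) = (-44 + 4*Q)/Q (N(Q) = ((Q + ((1 + 3) - Q))*(Q - 11))/Q = ((Q + (4 - Q))*(-11 + Q))/Q = (4*(-11 + Q))/Q = (-44 + 4*Q)/Q)
-119 + 97*N(-4) = -119 + 97*(4 - 44/(-4)) = -119 + 97*(4 - 44*(-¼)) = -119 + 97*(4 + 11) = -119 + 97*15 = -119 + 1455 = 1336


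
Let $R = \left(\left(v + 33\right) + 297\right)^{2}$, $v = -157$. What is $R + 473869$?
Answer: $503798$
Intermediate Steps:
$R = 29929$ ($R = \left(\left(-157 + 33\right) + 297\right)^{2} = \left(-124 + 297\right)^{2} = 173^{2} = 29929$)
$R + 473869 = 29929 + 473869 = 503798$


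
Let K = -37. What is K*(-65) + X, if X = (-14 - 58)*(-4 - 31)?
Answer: 4925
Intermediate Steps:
X = 2520 (X = -72*(-35) = 2520)
K*(-65) + X = -37*(-65) + 2520 = 2405 + 2520 = 4925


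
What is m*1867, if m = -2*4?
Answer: -14936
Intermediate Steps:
m = -8
m*1867 = -8*1867 = -14936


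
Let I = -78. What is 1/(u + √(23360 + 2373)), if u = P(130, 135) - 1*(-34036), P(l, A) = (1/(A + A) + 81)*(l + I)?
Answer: 697073310/26661325228111 - 18225*√25733/26661325228111 ≈ 2.6036e-5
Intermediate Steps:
P(l, A) = (-78 + l)*(81 + 1/(2*A)) (P(l, A) = (1/(A + A) + 81)*(l - 78) = (1/(2*A) + 81)*(-78 + l) = (81 + 1/(2*A))*(-78 + l) = (-78 + l)*(81 + 1/(2*A)))
u = 5163506/135 (u = (½)*(-78 + 130 + 162*135*(-78 + 130))/135 - 1*(-34036) = (½)*(1/135)*(-78 + 130 + 162*135*52) + 34036 = (½)*(1/135)*(-78 + 130 + 1137240) + 34036 = (½)*(1/135)*1137292 + 34036 = 568646/135 + 34036 = 5163506/135 ≈ 38248.)
1/(u + √(23360 + 2373)) = 1/(5163506/135 + √(23360 + 2373)) = 1/(5163506/135 + √25733)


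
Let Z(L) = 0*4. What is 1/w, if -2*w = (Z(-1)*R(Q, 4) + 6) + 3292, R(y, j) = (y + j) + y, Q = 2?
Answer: -1/1649 ≈ -0.00060643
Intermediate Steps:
R(y, j) = j + 2*y (R(y, j) = (j + y) + y = j + 2*y)
Z(L) = 0
w = -1649 (w = -((0*(4 + 2*2) + 6) + 3292)/2 = -((0*(4 + 4) + 6) + 3292)/2 = -((0*8 + 6) + 3292)/2 = -((0 + 6) + 3292)/2 = -(6 + 3292)/2 = -1/2*3298 = -1649)
1/w = 1/(-1649) = -1/1649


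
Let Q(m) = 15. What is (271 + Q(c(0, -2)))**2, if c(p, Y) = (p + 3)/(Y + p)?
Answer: 81796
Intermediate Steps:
c(p, Y) = (3 + p)/(Y + p)
(271 + Q(c(0, -2)))**2 = (271 + 15)**2 = 286**2 = 81796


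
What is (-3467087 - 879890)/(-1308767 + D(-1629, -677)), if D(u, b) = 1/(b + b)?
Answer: 5885806858/1772070519 ≈ 3.3214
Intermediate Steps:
D(u, b) = 1/(2*b)
(-3467087 - 879890)/(-1308767 + D(-1629, -677)) = (-3467087 - 879890)/(-1308767 + (1/2)/(-677)) = -4346977/(-1308767 + (1/2)*(-1/677)) = -4346977/(-1308767 - 1/1354) = -4346977/(-1772070519/1354) = -4346977*(-1354/1772070519) = 5885806858/1772070519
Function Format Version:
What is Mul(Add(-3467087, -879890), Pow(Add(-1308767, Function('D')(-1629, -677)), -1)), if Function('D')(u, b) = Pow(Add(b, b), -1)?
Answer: Rational(5885806858, 1772070519) ≈ 3.3214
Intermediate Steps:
Function('D')(u, b) = Mul(Rational(1, 2), Pow(b, -1)) (Function('D')(u, b) = Pow(Mul(2, b), -1) = Mul(Rational(1, 2), Pow(b, -1)))
Mul(Add(-3467087, -879890), Pow(Add(-1308767, Function('D')(-1629, -677)), -1)) = Mul(Add(-3467087, -879890), Pow(Add(-1308767, Mul(Rational(1, 2), Pow(-677, -1))), -1)) = Mul(-4346977, Pow(Add(-1308767, Mul(Rational(1, 2), Rational(-1, 677))), -1)) = Mul(-4346977, Pow(Add(-1308767, Rational(-1, 1354)), -1)) = Mul(-4346977, Pow(Rational(-1772070519, 1354), -1)) = Mul(-4346977, Rational(-1354, 1772070519)) = Rational(5885806858, 1772070519)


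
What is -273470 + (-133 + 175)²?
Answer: -271706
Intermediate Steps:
-273470 + (-133 + 175)² = -273470 + 42² = -273470 + 1764 = -271706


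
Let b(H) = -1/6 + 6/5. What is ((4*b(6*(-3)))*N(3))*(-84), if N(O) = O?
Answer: -5208/5 ≈ -1041.6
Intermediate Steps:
b(H) = 31/30 (b(H) = -1*1/6 + 6*(1/5) = -1/6 + 6/5 = 31/30)
((4*b(6*(-3)))*N(3))*(-84) = ((4*(31/30))*3)*(-84) = ((62/15)*3)*(-84) = (62/5)*(-84) = -5208/5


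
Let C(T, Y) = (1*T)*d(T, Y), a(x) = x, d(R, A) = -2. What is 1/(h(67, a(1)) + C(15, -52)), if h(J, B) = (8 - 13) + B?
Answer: -1/34 ≈ -0.029412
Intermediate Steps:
C(T, Y) = -2*T (C(T, Y) = (1*T)*(-2) = T*(-2) = -2*T)
h(J, B) = -5 + B
1/(h(67, a(1)) + C(15, -52)) = 1/((-5 + 1) - 2*15) = 1/(-4 - 30) = 1/(-34) = -1/34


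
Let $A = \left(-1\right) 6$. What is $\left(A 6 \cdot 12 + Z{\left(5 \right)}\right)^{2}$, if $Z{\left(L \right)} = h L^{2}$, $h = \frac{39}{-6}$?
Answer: $\frac{1413721}{4} \approx 3.5343 \cdot 10^{5}$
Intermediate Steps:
$A = -6$
$h = - \frac{13}{2}$ ($h = 39 \left(- \frac{1}{6}\right) = - \frac{13}{2} \approx -6.5$)
$Z{\left(L \right)} = - \frac{13 L^{2}}{2}$
$\left(A 6 \cdot 12 + Z{\left(5 \right)}\right)^{2} = \left(\left(-6\right) 6 \cdot 12 - \frac{13 \cdot 5^{2}}{2}\right)^{2} = \left(\left(-36\right) 12 - \frac{325}{2}\right)^{2} = \left(-432 - \frac{325}{2}\right)^{2} = \left(- \frac{1189}{2}\right)^{2} = \frac{1413721}{4}$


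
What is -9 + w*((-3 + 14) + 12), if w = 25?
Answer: 566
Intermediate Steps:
-9 + w*((-3 + 14) + 12) = -9 + 25*((-3 + 14) + 12) = -9 + 25*(11 + 12) = -9 + 25*23 = -9 + 575 = 566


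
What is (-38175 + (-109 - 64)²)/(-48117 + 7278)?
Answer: 8246/40839 ≈ 0.20191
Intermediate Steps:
(-38175 + (-109 - 64)²)/(-48117 + 7278) = (-38175 + (-173)²)/(-40839) = (-38175 + 29929)*(-1/40839) = -8246*(-1/40839) = 8246/40839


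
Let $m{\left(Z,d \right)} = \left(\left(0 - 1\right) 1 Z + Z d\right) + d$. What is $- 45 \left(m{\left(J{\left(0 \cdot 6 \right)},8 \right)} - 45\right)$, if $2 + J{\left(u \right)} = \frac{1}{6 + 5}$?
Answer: $\frac{24930}{11} \approx 2266.4$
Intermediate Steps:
$J{\left(u \right)} = - \frac{21}{11}$ ($J{\left(u \right)} = -2 + \frac{1}{6 + 5} = -2 + \frac{1}{11} = - \frac{21}{11}$)
$m{\left(Z,d \right)} = d - Z + Z d$ ($m{\left(Z,d \right)} = \left(\left(-1\right) 1 Z + Z d\right) + d = \left(- Z + Z d\right) + d = d - Z + Z d$)
$- 45 \left(m{\left(J{\left(0 \cdot 6 \right)},8 \right)} - 45\right) = - 45 \left(\left(8 - - \frac{21}{11} - \frac{168}{11}\right) - 45\right) = - 45 \left(\left(8 + \frac{21}{11} - \frac{168}{11}\right) - 45\right) = - 45 \left(- \frac{59}{11} - 45\right) = \left(-45\right) \left(- \frac{554}{11}\right) = \frac{24930}{11}$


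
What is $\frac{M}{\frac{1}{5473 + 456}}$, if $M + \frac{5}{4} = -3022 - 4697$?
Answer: $- \frac{183093449}{4} \approx -4.5773 \cdot 10^{7}$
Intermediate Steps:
$M = - \frac{30881}{4}$ ($M = - \frac{5}{4} - 7719 = - \frac{30881}{4} \approx -7720.3$)
$\frac{M}{\frac{1}{5473 + 456}} = - \frac{30881}{4 \frac{1}{5473 + 456}} = - \frac{30881}{4 \cdot \frac{1}{5929}} = - \frac{30881 \frac{1}{\frac{1}{5929}}}{4} = \left(- \frac{30881}{4}\right) 5929 = - \frac{183093449}{4}$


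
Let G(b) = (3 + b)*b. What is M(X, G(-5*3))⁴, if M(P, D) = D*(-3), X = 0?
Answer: 85030560000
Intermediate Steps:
G(b) = b*(3 + b)
M(P, D) = -3*D
M(X, G(-5*3))⁴ = (-3*(-5*3)*(3 - 5*3))⁴ = (-(-45)*(3 - 15))⁴ = (-(-45)*(-12))⁴ = (-3*180)⁴ = (-540)⁴ = 85030560000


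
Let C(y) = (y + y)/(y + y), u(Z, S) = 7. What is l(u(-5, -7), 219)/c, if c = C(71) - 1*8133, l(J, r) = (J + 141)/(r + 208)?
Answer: -37/868091 ≈ -4.2622e-5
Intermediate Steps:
C(y) = 1 (C(y) = (2*y)/((2*y)) = (2*y)*(1/(2*y)) = 1)
l(J, r) = (141 + J)/(208 + r)
c = -8132 (c = 1 - 1*8133 = 1 - 8133 = -8132)
l(u(-5, -7), 219)/c = ((141 + 7)/(208 + 219))/(-8132) = (148/427)*(-1/8132) = -37/868091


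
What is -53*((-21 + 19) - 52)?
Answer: 2862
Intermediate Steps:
-53*((-21 + 19) - 52) = -53*(-2 - 52) = -53*(-54) = 2862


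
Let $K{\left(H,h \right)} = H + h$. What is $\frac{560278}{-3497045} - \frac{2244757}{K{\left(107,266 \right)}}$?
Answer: $- \frac{7850225226759}{1304397785} \approx -6018.3$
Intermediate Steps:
$\frac{560278}{-3497045} - \frac{2244757}{K{\left(107,266 \right)}} = \frac{560278}{-3497045} - \frac{2244757}{107 + 266} = 560278 \left(- \frac{1}{3497045}\right) - \frac{2244757}{373} = - \frac{560278}{3497045} - \frac{2244757}{373} = - \frac{7850225226759}{1304397785}$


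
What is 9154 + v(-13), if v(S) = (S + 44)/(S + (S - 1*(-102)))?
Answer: 695735/76 ≈ 9154.4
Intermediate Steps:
v(S) = (44 + S)/(102 + 2*S) (v(S) = (44 + S)/(S + (S + 102)) = (44 + S)/(S + (102 + S)) = (44 + S)/(102 + 2*S))
9154 + v(-13) = 9154 + (44 - 13)/(2*(51 - 13)) = 9154 + (½)*31/38 = 9154 + (½)*(1/38)*31 = 9154 + 31/76 = 695735/76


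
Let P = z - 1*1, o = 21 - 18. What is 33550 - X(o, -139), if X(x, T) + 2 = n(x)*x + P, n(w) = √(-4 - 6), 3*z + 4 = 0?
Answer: 100663/3 - 3*I*√10 ≈ 33554.0 - 9.4868*I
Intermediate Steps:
z = -4/3 (z = -4/3 + (⅓)*0 = -4/3 + 0 = -4/3 ≈ -1.3333)
n(w) = I*√10 (n(w) = √(-10) = I*√10)
o = 3
P = -7/3 (P = -4/3 - 1*1 = -4/3 - 1 = -7/3 ≈ -2.3333)
X(x, T) = -13/3 + I*x*√10 (X(x, T) = -2 + ((I*√10)*x - 7/3) = -2 + (I*x*√10 - 7/3) = -2 + (-7/3 + I*x*√10) = -13/3 + I*x*√10)
33550 - X(o, -139) = 33550 - (-13/3 + I*3*√10) = 33550 - (-13/3 + 3*I*√10) = 33550 + (13/3 - 3*I*√10) = 100663/3 - 3*I*√10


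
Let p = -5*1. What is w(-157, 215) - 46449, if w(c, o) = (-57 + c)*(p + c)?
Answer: -11781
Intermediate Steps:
p = -5
w(c, o) = (-57 + c)*(-5 + c)
w(-157, 215) - 46449 = (285 + (-157)**2 - 62*(-157)) - 46449 = (285 + 24649 + 9734) - 46449 = 34668 - 46449 = -11781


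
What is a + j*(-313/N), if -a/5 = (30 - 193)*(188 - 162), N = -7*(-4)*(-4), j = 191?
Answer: 2433063/112 ≈ 21724.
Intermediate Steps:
N = -112 (N = 28*(-4) = -112)
a = 21190 (a = -5*(30 - 193)*(188 - 162) = -(-815)*26 = -5*(-4238) = 21190)
a + j*(-313/N) = 21190 + 191*(-313/(-112)) = 21190 + 191*(-313*(-1/112)) = 21190 + 191*(313/112) = 21190 + 59783/112 = 2433063/112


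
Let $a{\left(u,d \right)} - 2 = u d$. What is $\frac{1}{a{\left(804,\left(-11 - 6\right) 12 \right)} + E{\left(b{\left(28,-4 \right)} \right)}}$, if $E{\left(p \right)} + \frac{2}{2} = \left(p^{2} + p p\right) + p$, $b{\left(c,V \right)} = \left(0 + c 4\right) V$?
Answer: $\frac{1}{236945} \approx 4.2204 \cdot 10^{-6}$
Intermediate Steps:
$b{\left(c,V \right)} = 4 V c$ ($b{\left(c,V \right)} = \left(0 + 4 c\right) V = 4 c V = 4 V c$)
$a{\left(u,d \right)} = 2 + d u$ ($a{\left(u,d \right)} = 2 + u d = 2 + d u$)
$E{\left(p \right)} = -1 + p + 2 p^{2}$ ($E{\left(p \right)} = -1 + \left(\left(p^{2} + p p\right) + p\right) = -1 + \left(\left(p^{2} + p^{2}\right) + p\right) = -1 + \left(2 p^{2} + p\right) = -1 + \left(p + 2 p^{2}\right) = -1 + p + 2 p^{2}$)
$\frac{1}{a{\left(804,\left(-11 - 6\right) 12 \right)} + E{\left(b{\left(28,-4 \right)} \right)}} = \frac{1}{\left(2 + \left(-11 - 6\right) 12 \cdot 804\right) + \left(-1 + 4 \left(-4\right) 28 + 2 \left(4 \left(-4\right) 28\right)^{2}\right)} = \frac{1}{\left(2 + \left(-17\right) 12 \cdot 804\right) - \left(449 - 401408\right)} = \frac{1}{\left(2 - 164016\right) - -400959} = \frac{1}{-164014 + 400959} = \frac{1}{236945}$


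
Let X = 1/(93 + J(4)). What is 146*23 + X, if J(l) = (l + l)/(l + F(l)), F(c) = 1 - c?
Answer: 339159/101 ≈ 3358.0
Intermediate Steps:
J(l) = 2*l (J(l) = (l + l)/(l + (1 - l)) = (2*l)/1 = (2*l)*1 = 2*l)
X = 1/101 (X = 1/(93 + 2*4) = 1/(93 + 8) = 1/101 ≈ 0.0099010)
146*23 + X = 146*23 + 1/101 = 3358 + 1/101 = 339159/101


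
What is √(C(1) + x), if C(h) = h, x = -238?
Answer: I*√237 ≈ 15.395*I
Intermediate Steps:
√(C(1) + x) = √(1 - 238) = √(-237) = I*√237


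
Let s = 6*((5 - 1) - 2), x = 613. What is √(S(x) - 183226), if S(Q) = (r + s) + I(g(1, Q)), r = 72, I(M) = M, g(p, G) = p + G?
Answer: 16*I*√713 ≈ 427.23*I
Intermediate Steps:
s = 12 (s = 6*(4 - 2) = 6*2 = 12)
g(p, G) = G + p
S(Q) = 85 + Q (S(Q) = (72 + 12) + (Q + 1) = 84 + (1 + Q) = 85 + Q)
√(S(x) - 183226) = √((85 + 613) - 183226) = √(698 - 183226) = √(-182528) = 16*I*√713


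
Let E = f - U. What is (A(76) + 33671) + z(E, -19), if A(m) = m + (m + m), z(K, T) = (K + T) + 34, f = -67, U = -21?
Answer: 33868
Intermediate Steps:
E = -46 (E = -67 - 1*(-21) = -67 + 21 = -46)
z(K, T) = 34 + K + T
A(m) = 3*m (A(m) = m + 2*m = 3*m)
(A(76) + 33671) + z(E, -19) = (3*76 + 33671) + (34 - 46 - 19) = (228 + 33671) - 31 = 33899 - 31 = 33868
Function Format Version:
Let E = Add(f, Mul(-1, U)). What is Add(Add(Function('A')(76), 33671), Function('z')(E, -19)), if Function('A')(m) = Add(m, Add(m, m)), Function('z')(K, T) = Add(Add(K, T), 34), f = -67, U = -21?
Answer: 33868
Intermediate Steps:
E = -46 (E = Add(-67, Mul(-1, -21)) = Add(-67, 21) = -46)
Function('z')(K, T) = Add(34, K, T)
Function('A')(m) = Mul(3, m) (Function('A')(m) = Add(m, Mul(2, m)) = Mul(3, m))
Add(Add(Function('A')(76), 33671), Function('z')(E, -19)) = Add(Add(Mul(3, 76), 33671), Add(34, -46, -19)) = Add(Add(228, 33671), -31) = Add(33899, -31) = 33868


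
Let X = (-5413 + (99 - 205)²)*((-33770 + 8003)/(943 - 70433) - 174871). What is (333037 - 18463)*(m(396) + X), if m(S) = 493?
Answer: -11129575327461351033/34745 ≈ -3.2032e+14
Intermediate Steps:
X = -70759698613929/69490 (X = (-5413 + (-106)²)*(-25767/(-69490) - 174871) = (-5413 + 11236)*(-25767*(-1/69490) - 174871) = 5823*(25767/69490 - 174871) = 5823*(-12151760023/69490) = -70759698613929/69490 ≈ -1.0183e+9)
(333037 - 18463)*(m(396) + X) = (333037 - 18463)*(493 - 70759698613929/69490) = 314574*(-70759664355359/69490) = -11129575327461351033/34745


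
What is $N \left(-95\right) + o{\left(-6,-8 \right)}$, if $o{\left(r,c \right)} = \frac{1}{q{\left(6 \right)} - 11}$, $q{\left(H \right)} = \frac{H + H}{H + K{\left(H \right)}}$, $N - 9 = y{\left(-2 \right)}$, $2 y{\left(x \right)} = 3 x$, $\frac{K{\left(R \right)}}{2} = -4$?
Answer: $- \frac{9691}{17} \approx -570.06$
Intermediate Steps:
$K{\left(R \right)} = -8$ ($K{\left(R \right)} = 2 \left(-4\right) = -8$)
$y{\left(x \right)} = \frac{3 x}{2}$
$N = 6$ ($N = 9 + \frac{3}{2} \left(-2\right) = 9 - 3 = 6$)
$q{\left(H \right)} = \frac{2 H}{-8 + H}$ ($q{\left(H \right)} = \frac{H + H}{H - 8} = \frac{2 H}{-8 + H}$)
$o{\left(r,c \right)} = - \frac{1}{17}$ ($o{\left(r,c \right)} = \frac{1}{2 \cdot 6 \frac{1}{-8 + 6} - 11} = \frac{1}{2 \cdot 6 \frac{1}{-2} - 11} = \frac{1}{2 \cdot 6 \left(- \frac{1}{2}\right) - 11} = \frac{1}{-6 - 11} = \frac{1}{-17} = - \frac{1}{17}$)
$N \left(-95\right) + o{\left(-6,-8 \right)} = 6 \left(-95\right) - \frac{1}{17} = -570 - \frac{1}{17} = - \frac{9691}{17}$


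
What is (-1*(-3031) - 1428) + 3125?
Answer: 4728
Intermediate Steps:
(-1*(-3031) - 1428) + 3125 = (3031 - 1428) + 3125 = 1603 + 3125 = 4728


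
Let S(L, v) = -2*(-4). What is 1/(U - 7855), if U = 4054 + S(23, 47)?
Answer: -1/3793 ≈ -0.00026364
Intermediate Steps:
S(L, v) = 8
U = 4062 (U = 4054 + 8 = 4062)
1/(U - 7855) = 1/(4062 - 7855) = 1/(-3793) = -1/3793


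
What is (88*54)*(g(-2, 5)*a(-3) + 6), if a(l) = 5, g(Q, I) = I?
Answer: 147312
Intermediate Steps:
(88*54)*(g(-2, 5)*a(-3) + 6) = (88*54)*(5*5 + 6) = 4752*(25 + 6) = 4752*31 = 147312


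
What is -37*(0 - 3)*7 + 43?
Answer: 820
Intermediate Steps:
-37*(0 - 3)*7 + 43 = -(-111)*7 + 43 = -37*(-21) + 43 = 777 + 43 = 820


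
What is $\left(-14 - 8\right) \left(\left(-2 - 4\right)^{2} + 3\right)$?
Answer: $-858$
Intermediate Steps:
$\left(-14 - 8\right) \left(\left(-2 - 4\right)^{2} + 3\right) = - 22 \left(\left(-6\right)^{2} + 3\right) = - 22 \left(36 + 3\right) = \left(-22\right) 39 = -858$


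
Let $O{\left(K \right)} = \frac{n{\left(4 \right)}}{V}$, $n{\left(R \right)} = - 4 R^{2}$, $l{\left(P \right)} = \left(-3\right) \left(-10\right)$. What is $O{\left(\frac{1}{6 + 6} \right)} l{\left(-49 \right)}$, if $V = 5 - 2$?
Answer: $-640$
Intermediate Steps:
$l{\left(P \right)} = 30$
$V = 3$
$O{\left(K \right)} = - \frac{64}{3}$ ($O{\left(K \right)} = \frac{\left(-4\right) 4^{2}}{3} = \left(-4\right) 16 \cdot \frac{1}{3} = \left(-64\right) \frac{1}{3} = - \frac{64}{3}$)
$O{\left(\frac{1}{6 + 6} \right)} l{\left(-49 \right)} = \left(- \frac{64}{3}\right) 30 = -640$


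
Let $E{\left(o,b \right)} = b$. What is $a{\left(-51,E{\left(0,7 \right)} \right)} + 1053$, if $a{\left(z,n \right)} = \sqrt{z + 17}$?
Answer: $1053 + i \sqrt{34} \approx 1053.0 + 5.831 i$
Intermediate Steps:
$a{\left(z,n \right)} = \sqrt{17 + z}$
$a{\left(-51,E{\left(0,7 \right)} \right)} + 1053 = \sqrt{17 - 51} + 1053 = \sqrt{-34} + 1053 = i \sqrt{34} + 1053 = 1053 + i \sqrt{34}$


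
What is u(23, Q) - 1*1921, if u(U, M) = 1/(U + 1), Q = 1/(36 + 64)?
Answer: -46103/24 ≈ -1921.0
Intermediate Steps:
Q = 1/100 ≈ 0.010000
u(U, M) = 1/(1 + U)
u(23, Q) - 1*1921 = 1/(1 + 23) - 1*1921 = 1/24 - 1921 = -46103/24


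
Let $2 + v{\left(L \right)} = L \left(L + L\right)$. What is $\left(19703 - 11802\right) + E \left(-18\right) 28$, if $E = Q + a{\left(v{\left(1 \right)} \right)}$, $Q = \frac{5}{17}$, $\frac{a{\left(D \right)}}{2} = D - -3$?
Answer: $\frac{80389}{17} \approx 4728.8$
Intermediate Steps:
$v{\left(L \right)} = -2 + 2 L^{2}$ ($v{\left(L \right)} = -2 + L \left(L + L\right) = -2 + L 2 L = -2 + 2 L^{2}$)
$a{\left(D \right)} = 6 + 2 D$ ($a{\left(D \right)} = 2 \left(D - -3\right) = 2 \left(D + 3\right) = 2 \left(3 + D\right) = 6 + 2 D$)
$Q = \frac{5}{17}$ ($Q = 5 \cdot \frac{1}{17} = \frac{5}{17} \approx 0.29412$)
$E = \frac{107}{17}$ ($E = \frac{5}{17} + \left(6 + 2 \left(-2 + 2 \cdot 1^{2}\right)\right) = \frac{5}{17} + \left(6 + 2 \left(-2 + 2 \cdot 1\right)\right) = \frac{5}{17} + \left(6 + 2 \left(-2 + 2\right)\right) = \frac{5}{17} + \left(6 + 2 \cdot 0\right) = \frac{5}{17} + \left(6 + 0\right) = \frac{5}{17} + 6 = \frac{107}{17} \approx 6.2941$)
$\left(19703 - 11802\right) + E \left(-18\right) 28 = \left(19703 - 11802\right) + \frac{107}{17} \left(-18\right) 28 = 7901 - \frac{53928}{17} = \frac{80389}{17}$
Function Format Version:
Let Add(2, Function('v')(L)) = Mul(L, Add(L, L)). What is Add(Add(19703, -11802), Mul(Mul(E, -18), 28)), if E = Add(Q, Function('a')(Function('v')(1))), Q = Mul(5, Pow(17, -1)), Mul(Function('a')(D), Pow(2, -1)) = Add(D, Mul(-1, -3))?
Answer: Rational(80389, 17) ≈ 4728.8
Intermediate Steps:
Function('v')(L) = Add(-2, Mul(2, Pow(L, 2))) (Function('v')(L) = Add(-2, Mul(L, Add(L, L))) = Add(-2, Mul(L, Mul(2, L))) = Add(-2, Mul(2, Pow(L, 2))))
Function('a')(D) = Add(6, Mul(2, D)) (Function('a')(D) = Mul(2, Add(D, Mul(-1, -3))) = Mul(2, Add(D, 3)) = Mul(2, Add(3, D)) = Add(6, Mul(2, D)))
Q = Rational(5, 17) (Q = Mul(5, Rational(1, 17)) = Rational(5, 17) ≈ 0.29412)
E = Rational(107, 17) (E = Add(Rational(5, 17), Add(6, Mul(2, Add(-2, Mul(2, Pow(1, 2)))))) = Add(Rational(5, 17), Add(6, Mul(2, Add(-2, Mul(2, 1))))) = Add(Rational(5, 17), Add(6, Mul(2, Add(-2, 2)))) = Add(Rational(5, 17), Add(6, Mul(2, 0))) = Add(Rational(5, 17), Add(6, 0)) = Add(Rational(5, 17), 6) = Rational(107, 17) ≈ 6.2941)
Add(Add(19703, -11802), Mul(Mul(E, -18), 28)) = Add(Add(19703, -11802), Mul(Mul(Rational(107, 17), -18), 28)) = Add(7901, Mul(Rational(-1926, 17), 28)) = Add(7901, Rational(-53928, 17)) = Rational(80389, 17)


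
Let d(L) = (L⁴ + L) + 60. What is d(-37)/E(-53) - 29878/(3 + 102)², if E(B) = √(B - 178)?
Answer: -29878/11025 - 624728*I*√231/77 ≈ -2.71 - 1.2331e+5*I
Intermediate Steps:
d(L) = 60 + L + L⁴ (d(L) = (L + L⁴) + 60 = 60 + L + L⁴)
E(B) = √(-178 + B)
d(-37)/E(-53) - 29878/(3 + 102)² = (60 - 37 + (-37)⁴)/(√(-178 - 53)) - 29878/(3 + 102)² = (60 - 37 + 1874161)/(√(-231)) - 29878/(105²) = 1874184/((I*√231)) - 29878/11025 = 1874184*(-I*√231/231) - 29878*1/11025 = -624728*I*√231/77 - 29878/11025 = -29878/11025 - 624728*I*√231/77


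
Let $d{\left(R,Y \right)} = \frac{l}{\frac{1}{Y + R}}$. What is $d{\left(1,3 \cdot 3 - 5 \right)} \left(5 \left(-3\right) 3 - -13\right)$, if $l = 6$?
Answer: $-960$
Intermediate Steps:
$d{\left(R,Y \right)} = 6 R + 6 Y$ ($d{\left(R,Y \right)} = \frac{6}{\frac{1}{Y + R}} = \frac{6}{\frac{1}{R + Y}} = 6 \left(R + Y\right) = 6 R + 6 Y$)
$d{\left(1,3 \cdot 3 - 5 \right)} \left(5 \left(-3\right) 3 - -13\right) = \left(6 \cdot 1 + 6 \left(3 \cdot 3 - 5\right)\right) \left(5 \left(-3\right) 3 - -13\right) = \left(6 + 6 \left(9 - 5\right)\right) \left(\left(-15\right) 3 + 13\right) = \left(6 + 6 \cdot 4\right) \left(-45 + 13\right) = \left(6 + 24\right) \left(-32\right) = 30 \left(-32\right) = -960$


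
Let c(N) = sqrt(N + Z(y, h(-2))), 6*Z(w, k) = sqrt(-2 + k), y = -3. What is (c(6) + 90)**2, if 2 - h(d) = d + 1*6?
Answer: (270 + sqrt(3)*sqrt(18 + I))**2/9 ≈ 8547.1 + 12.576*I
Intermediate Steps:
h(d) = -4 - d (h(d) = 2 - (d + 1*6) = 2 - (d + 6) = 2 - (6 + d) = 2 + (-6 - d) = -4 - d)
Z(w, k) = sqrt(-2 + k)/6
c(N) = sqrt(N + I/3) (c(N) = sqrt(N + sqrt(-2 + (-4 - 1*(-2)))/6) = sqrt(N + sqrt(-2 + (-4 + 2))/6) = sqrt(N + sqrt(-2 - 2)/6) = sqrt(N + sqrt(-4)/6) = sqrt(N + (2*I)/6) = sqrt(N + I/3))
(c(6) + 90)**2 = (sqrt(3*I + 9*6)/3 + 90)**2 = (sqrt(3*I + 54)/3 + 90)**2 = (sqrt(54 + 3*I)/3 + 90)**2 = (90 + sqrt(54 + 3*I)/3)**2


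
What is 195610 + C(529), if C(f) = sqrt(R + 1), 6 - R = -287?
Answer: 195610 + 7*sqrt(6) ≈ 1.9563e+5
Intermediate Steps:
R = 293 (R = 6 - 1*(-287) = 6 + 287 = 293)
C(f) = 7*sqrt(6) (C(f) = sqrt(293 + 1) = sqrt(294) = 7*sqrt(6))
195610 + C(529) = 195610 + 7*sqrt(6)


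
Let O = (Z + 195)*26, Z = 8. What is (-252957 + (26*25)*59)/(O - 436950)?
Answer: 214607/431672 ≈ 0.49715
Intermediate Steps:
O = 5278 (O = (8 + 195)*26 = 203*26 = 5278)
(-252957 + (26*25)*59)/(O - 436950) = (-252957 + (26*25)*59)/(5278 - 436950) = (-252957 + 650*59)/(-431672) = (-252957 + 38350)*(-1/431672) = -214607*(-1/431672) = 214607/431672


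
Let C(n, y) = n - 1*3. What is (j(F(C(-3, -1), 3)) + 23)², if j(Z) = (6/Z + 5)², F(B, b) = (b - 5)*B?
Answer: 45369/16 ≈ 2835.6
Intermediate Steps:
C(n, y) = -3 + n (C(n, y) = n - 3 = -3 + n)
F(B, b) = B*(-5 + b) (F(B, b) = (-5 + b)*B = B*(-5 + b))
j(Z) = (5 + 6/Z)²
(j(F(C(-3, -1), 3)) + 23)² = ((6 + 5*((-3 - 3)*(-5 + 3)))²/((-3 - 3)*(-5 + 3))² + 23)² = ((6 + 5*(-6*(-2)))²/(-6*(-2))² + 23)² = ((6 + 5*12)²/12² + 23)² = ((6 + 60)²/144 + 23)² = ((1/144)*66² + 23)² = ((1/144)*4356 + 23)² = (121/4 + 23)² = (213/4)² = 45369/16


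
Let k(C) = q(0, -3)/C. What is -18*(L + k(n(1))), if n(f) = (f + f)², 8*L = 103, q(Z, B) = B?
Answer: -873/4 ≈ -218.25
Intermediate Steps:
L = 103/8 (L = (⅛)*103 = 103/8 ≈ 12.875)
n(f) = 4*f² (n(f) = (2*f)² = 4*f²)
k(C) = -3/C
-18*(L + k(n(1))) = -18*(103/8 - 3/(4*1²)) = -18*(103/8 - 3/(4*1)) = -18*(103/8 - 3/4) = -18*(103/8 - 3*¼) = -18*(103/8 - ¾) = -18*97/8 = -873/4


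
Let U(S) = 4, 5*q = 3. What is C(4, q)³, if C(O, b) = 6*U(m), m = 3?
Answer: 13824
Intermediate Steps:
q = ⅗ (q = (⅕)*3 = ⅗ ≈ 0.60000)
C(O, b) = 24 (C(O, b) = 6*4 = 24)
C(4, q)³ = 24³ = 13824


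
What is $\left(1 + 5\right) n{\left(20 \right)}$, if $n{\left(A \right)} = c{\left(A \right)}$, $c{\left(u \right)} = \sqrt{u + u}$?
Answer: $12 \sqrt{10} \approx 37.947$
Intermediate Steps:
$c{\left(u \right)} = \sqrt{2} \sqrt{u}$ ($c{\left(u \right)} = \sqrt{2 u} = \sqrt{2} \sqrt{u}$)
$n{\left(A \right)} = \sqrt{2} \sqrt{A}$
$\left(1 + 5\right) n{\left(20 \right)} = \left(1 + 5\right) \sqrt{2} \sqrt{20} = 6 \sqrt{2} \cdot 2 \sqrt{5} = 6 \cdot 2 \sqrt{10} = 12 \sqrt{10}$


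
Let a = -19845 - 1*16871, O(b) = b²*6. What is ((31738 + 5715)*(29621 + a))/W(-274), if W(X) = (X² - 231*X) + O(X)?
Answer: -265729035/588826 ≈ -451.29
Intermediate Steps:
O(b) = 6*b²
a = -36716 (a = -19845 - 16871 = -36716)
W(X) = -231*X + 7*X² (W(X) = (X² - 231*X) + 6*X² = -231*X + 7*X²)
((31738 + 5715)*(29621 + a))/W(-274) = ((31738 + 5715)*(29621 - 36716))/((7*(-274)*(-33 - 274))) = (37453*(-7095))/((7*(-274)*(-307))) = -265729035/588826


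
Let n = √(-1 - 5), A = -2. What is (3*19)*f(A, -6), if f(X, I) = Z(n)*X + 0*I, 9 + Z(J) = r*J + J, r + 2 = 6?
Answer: 1026 - 570*I*√6 ≈ 1026.0 - 1396.2*I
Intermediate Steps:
r = 4 (r = -2 + 6 = 4)
n = I*√6 (n = √(-6) = I*√6 ≈ 2.4495*I)
Z(J) = -9 + 5*J (Z(J) = -9 + (4*J + J) = -9 + 5*J)
f(X, I) = X*(-9 + 5*I*√6) (f(X, I) = (-9 + 5*(I*√6))*X + 0*I = (-9 + 5*I*√6)*X + 0 = X*(-9 + 5*I*√6) + 0 = X*(-9 + 5*I*√6))
(3*19)*f(A, -6) = (3*19)*(-2*(-9 + 5*I*√6)) = 57*(18 - 10*I*√6) = 1026 - 570*I*√6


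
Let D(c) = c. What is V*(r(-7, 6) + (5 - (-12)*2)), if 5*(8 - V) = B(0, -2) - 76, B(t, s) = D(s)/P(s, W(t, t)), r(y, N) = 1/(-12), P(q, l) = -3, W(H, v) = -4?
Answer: 60031/90 ≈ 667.01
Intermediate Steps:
r(y, N) = -1/12
B(t, s) = -s/3 (B(t, s) = s/(-3) = s*(-⅓) = -s/3)
V = 346/15 (V = 8 - (-⅓*(-2) - 76)/5 = 8 - (⅔ - 76)/5 = 8 - ⅕*(-226/3) = 8 + 226/15 = 346/15 ≈ 23.067)
V*(r(-7, 6) + (5 - (-12)*2)) = 346*(-1/12 + (5 - (-12)*2))/15 = 346*(-1/12 + (5 - 1*(-24)))/15 = 346*(-1/12 + (5 + 24))/15 = 346*(-1/12 + 29)/15 = (346/15)*(347/12) = 60031/90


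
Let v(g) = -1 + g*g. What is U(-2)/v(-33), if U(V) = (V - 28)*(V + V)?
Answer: 15/136 ≈ 0.11029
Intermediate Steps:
U(V) = 2*V*(-28 + V) (U(V) = (-28 + V)*(2*V) = 2*V*(-28 + V))
v(g) = -1 + g²
U(-2)/v(-33) = (2*(-2)*(-28 - 2))/(-1 + (-33)²) = (2*(-2)*(-30))/(-1 + 1089) = 120/1088 = 120*(1/1088) = 15/136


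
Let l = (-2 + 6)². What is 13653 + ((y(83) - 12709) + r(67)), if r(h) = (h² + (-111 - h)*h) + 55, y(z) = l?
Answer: -6422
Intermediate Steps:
l = 16 (l = 4² = 16)
y(z) = 16
r(h) = 55 + h² + h*(-111 - h) (r(h) = (h² + h*(-111 - h)) + 55 = 55 + h² + h*(-111 - h))
13653 + ((y(83) - 12709) + r(67)) = 13653 + ((16 - 12709) + (55 - 111*67)) = 13653 + (-12693 + (55 - 7437)) = 13653 + (-12693 - 7382) = 13653 - 20075 = -6422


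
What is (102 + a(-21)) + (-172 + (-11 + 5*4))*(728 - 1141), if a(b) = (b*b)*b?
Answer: 58160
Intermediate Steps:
a(b) = b³ (a(b) = b²*b = b³)
(102 + a(-21)) + (-172 + (-11 + 5*4))*(728 - 1141) = (102 + (-21)³) + (-172 + (-11 + 5*4))*(728 - 1141) = (102 - 9261) + (-172 + (-11 + 20))*(-413) = -9159 + (-172 + 9)*(-413) = -9159 - 163*(-413) = -9159 + 67319 = 58160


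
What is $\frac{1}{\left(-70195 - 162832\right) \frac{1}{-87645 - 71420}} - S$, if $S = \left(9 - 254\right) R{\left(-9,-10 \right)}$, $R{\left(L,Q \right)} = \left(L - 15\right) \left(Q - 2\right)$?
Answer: $\frac{16442544185}{233027} \approx 70561.0$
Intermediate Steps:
$R{\left(L,Q \right)} = \left(-15 + L\right) \left(-2 + Q\right)$
$S = -70560$ ($S = \left(9 - 254\right) \left(30 - -150 - -18 - -90\right) = - 245 \left(30 + 150 + 18 + 90\right) = \left(-245\right) 288 = -70560$)
$\frac{1}{\left(-70195 - 162832\right) \frac{1}{-87645 - 71420}} - S = \frac{1}{\left(-70195 - 162832\right) \frac{1}{-87645 - 71420}} - -70560 = \frac{1}{\left(-233027\right) \frac{1}{-159065}} + 70560 = \frac{1}{\left(-233027\right) \left(- \frac{1}{159065}\right)} + 70560 = \frac{1}{\frac{233027}{159065}} + 70560 = \frac{159065}{233027} + 70560 = \frac{16442544185}{233027}$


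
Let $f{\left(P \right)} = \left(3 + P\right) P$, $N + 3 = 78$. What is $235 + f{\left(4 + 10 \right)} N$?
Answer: $18085$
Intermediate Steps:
$N = 75$ ($N = -3 + 78 = 75$)
$f{\left(P \right)} = P \left(3 + P\right)$
$235 + f{\left(4 + 10 \right)} N = 235 + \left(4 + 10\right) \left(3 + \left(4 + 10\right)\right) 75 = 235 + 14 \left(3 + 14\right) 75 = 235 + 14 \cdot 17 \cdot 75 = 235 + 238 \cdot 75 = 235 + 17850 = 18085$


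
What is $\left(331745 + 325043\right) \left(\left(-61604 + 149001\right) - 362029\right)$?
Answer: $-180375002016$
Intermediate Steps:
$\left(331745 + 325043\right) \left(\left(-61604 + 149001\right) - 362029\right) = 656788 \left(87397 - 362029\right) = 656788 \left(-274632\right) = -180375002016$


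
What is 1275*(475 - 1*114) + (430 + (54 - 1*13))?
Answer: 460746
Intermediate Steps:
1275*(475 - 1*114) + (430 + (54 - 1*13)) = 1275*(475 - 114) + (430 + (54 - 13)) = 1275*361 + (430 + 41) = 460275 + 471 = 460746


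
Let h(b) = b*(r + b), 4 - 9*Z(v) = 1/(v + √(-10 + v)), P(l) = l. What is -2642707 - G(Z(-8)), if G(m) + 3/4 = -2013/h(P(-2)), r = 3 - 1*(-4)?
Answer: -52858151/20 ≈ -2.6429e+6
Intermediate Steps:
r = 7 (r = 3 + 4 = 7)
Z(v) = 4/9 - 1/(9*(v + √(-10 + v)))
h(b) = b*(7 + b)
G(m) = 4011/20 (G(m) = -¾ - 2013*(-1/(2*(7 - 2))) = -¾ - 2013/((-2*5)) = -¾ - 2013/(-10) = -¾ - 2013*(-⅒) = -¾ + 2013/10 = 4011/20)
-2642707 - G(Z(-8)) = -2642707 - 1*4011/20 = -2642707 - 4011/20 = -52858151/20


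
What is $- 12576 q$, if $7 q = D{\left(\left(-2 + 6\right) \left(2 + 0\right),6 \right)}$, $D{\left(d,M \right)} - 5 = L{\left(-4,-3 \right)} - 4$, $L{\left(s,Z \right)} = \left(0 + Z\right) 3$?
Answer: $\frac{100608}{7} \approx 14373.0$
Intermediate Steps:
$L{\left(s,Z \right)} = 3 Z$ ($L{\left(s,Z \right)} = Z 3 = 3 Z$)
$D{\left(d,M \right)} = -8$ ($D{\left(d,M \right)} = 5 + \left(3 \left(-3\right) - 4\right) = 5 - 13 = -8$)
$q = - \frac{8}{7}$ ($q = \frac{1}{7} \left(-8\right) = - \frac{8}{7} \approx -1.1429$)
$- 12576 q = \left(-12576\right) \left(- \frac{8}{7}\right) = \frac{100608}{7}$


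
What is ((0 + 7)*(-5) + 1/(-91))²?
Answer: 10150596/8281 ≈ 1225.8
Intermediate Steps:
((0 + 7)*(-5) + 1/(-91))² = (7*(-5) - 1/91)² = (-35 - 1/91)² = (-3186/91)² = 10150596/8281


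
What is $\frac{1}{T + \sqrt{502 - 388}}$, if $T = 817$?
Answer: $\frac{43}{35125} - \frac{\sqrt{114}}{667375} \approx 0.0012082$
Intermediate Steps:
$\frac{1}{T + \sqrt{502 - 388}} = \frac{1}{817 + \sqrt{502 - 388}} = \frac{1}{817 + \sqrt{114}}$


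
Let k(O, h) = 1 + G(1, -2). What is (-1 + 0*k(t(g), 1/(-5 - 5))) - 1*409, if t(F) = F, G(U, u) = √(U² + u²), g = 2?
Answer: -410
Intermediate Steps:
k(O, h) = 1 + √5 (k(O, h) = 1 + √(1² + (-2)²) = 1 + √(1 + 4) = 1 + √5)
(-1 + 0*k(t(g), 1/(-5 - 5))) - 1*409 = (-1 + 0*(1 + √5)) - 1*409 = (-1 + 0) - 409 = -1 - 409 = -410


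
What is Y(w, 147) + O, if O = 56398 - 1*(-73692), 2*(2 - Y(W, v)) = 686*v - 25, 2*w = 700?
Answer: 159367/2 ≈ 79684.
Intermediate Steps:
w = 350 (w = (½)*700 = 350)
Y(W, v) = 29/2 - 343*v (Y(W, v) = 2 - (686*v - 25)/2 = 2 - (-25 + 686*v)/2 = 2 + (25/2 - 343*v) = 29/2 - 343*v)
O = 130090 (O = 56398 + 73692 = 130090)
Y(w, 147) + O = (29/2 - 343*147) + 130090 = (29/2 - 50421) + 130090 = -100813/2 + 130090 = 159367/2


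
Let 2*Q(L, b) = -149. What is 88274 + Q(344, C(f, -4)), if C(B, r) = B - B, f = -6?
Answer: 176399/2 ≈ 88200.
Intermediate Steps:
C(B, r) = 0
Q(L, b) = -149/2 (Q(L, b) = (1/2)*(-149) = -149/2)
88274 + Q(344, C(f, -4)) = 88274 - 149/2 = 176399/2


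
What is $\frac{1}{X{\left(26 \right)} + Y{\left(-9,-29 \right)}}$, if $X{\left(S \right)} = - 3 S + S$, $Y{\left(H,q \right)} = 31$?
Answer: $- \frac{1}{21} \approx -0.047619$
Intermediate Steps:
$X{\left(S \right)} = - 2 S$
$\frac{1}{X{\left(26 \right)} + Y{\left(-9,-29 \right)}} = \frac{1}{\left(-2\right) 26 + 31} = \frac{1}{-52 + 31} = \frac{1}{-21} = - \frac{1}{21}$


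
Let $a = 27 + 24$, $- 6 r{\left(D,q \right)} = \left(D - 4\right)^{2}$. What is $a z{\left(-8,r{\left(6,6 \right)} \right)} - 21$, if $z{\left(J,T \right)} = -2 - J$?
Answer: $285$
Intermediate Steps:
$r{\left(D,q \right)} = - \frac{\left(-4 + D\right)^{2}}{6}$ ($r{\left(D,q \right)} = - \frac{\left(D - 4\right)^{2}}{6} = - \frac{\left(-4 + D\right)^{2}}{6}$)
$a = 51$
$a z{\left(-8,r{\left(6,6 \right)} \right)} - 21 = 51 \left(-2 - -8\right) - 21 = 51 \left(-2 + 8\right) - 21 = 51 \cdot 6 - 21 = 306 - 21 = 285$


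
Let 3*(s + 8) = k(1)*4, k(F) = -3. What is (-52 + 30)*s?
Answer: 264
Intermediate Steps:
s = -12 (s = -8 + (-3*4)/3 = -8 + (1/3)*(-12) = -8 - 4 = -12)
(-52 + 30)*s = (-52 + 30)*(-12) = -22*(-12) = 264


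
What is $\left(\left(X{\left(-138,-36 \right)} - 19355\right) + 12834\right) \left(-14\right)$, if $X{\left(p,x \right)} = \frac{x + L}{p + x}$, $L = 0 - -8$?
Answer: $\frac{7942382}{87} \approx 91292.0$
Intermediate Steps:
$L = 8$ ($L = 0 + 8 = 8$)
$X{\left(p,x \right)} = \frac{8 + x}{p + x}$ ($X{\left(p,x \right)} = \frac{x + 8}{p + x} = \frac{8 + x}{p + x}$)
$\left(\left(X{\left(-138,-36 \right)} - 19355\right) + 12834\right) \left(-14\right) = \left(\left(\frac{8 - 36}{-138 - 36} - 19355\right) + 12834\right) \left(-14\right) = \left(\left(\frac{1}{-174} \left(-28\right) - 19355\right) + 12834\right) \left(-14\right) = \left(\left(\left(- \frac{1}{174}\right) \left(-28\right) - 19355\right) + 12834\right) \left(-14\right) = \left(\left(\frac{14}{87} - 19355\right) + 12834\right) \left(-14\right) = \left(- \frac{1683871}{87} + 12834\right) \left(-14\right) = \left(- \frac{567313}{87}\right) \left(-14\right) = \frac{7942382}{87}$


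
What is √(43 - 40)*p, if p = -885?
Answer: -885*√3 ≈ -1532.9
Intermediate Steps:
√(43 - 40)*p = √(43 - 40)*(-885) = √3*(-885) = -885*√3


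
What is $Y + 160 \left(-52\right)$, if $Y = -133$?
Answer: $-8453$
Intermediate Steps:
$Y + 160 \left(-52\right) = -133 + 160 \left(-52\right) = -133 - 8320 = -8453$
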